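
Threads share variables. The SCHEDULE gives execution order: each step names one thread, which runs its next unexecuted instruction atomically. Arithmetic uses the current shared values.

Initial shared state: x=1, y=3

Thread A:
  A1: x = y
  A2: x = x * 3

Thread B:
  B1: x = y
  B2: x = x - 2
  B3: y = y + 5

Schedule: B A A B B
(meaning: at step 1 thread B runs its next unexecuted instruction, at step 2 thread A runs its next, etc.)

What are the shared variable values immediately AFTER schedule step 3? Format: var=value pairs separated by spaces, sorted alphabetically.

Step 1: thread B executes B1 (x = y). Shared: x=3 y=3. PCs: A@0 B@1
Step 2: thread A executes A1 (x = y). Shared: x=3 y=3. PCs: A@1 B@1
Step 3: thread A executes A2 (x = x * 3). Shared: x=9 y=3. PCs: A@2 B@1

Answer: x=9 y=3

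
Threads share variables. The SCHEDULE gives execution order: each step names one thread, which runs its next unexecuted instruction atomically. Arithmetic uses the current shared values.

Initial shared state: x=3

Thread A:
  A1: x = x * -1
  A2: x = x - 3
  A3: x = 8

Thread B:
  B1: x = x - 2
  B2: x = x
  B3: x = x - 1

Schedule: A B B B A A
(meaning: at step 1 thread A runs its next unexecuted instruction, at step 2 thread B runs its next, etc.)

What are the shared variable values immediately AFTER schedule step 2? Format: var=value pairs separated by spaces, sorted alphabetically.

Answer: x=-5

Derivation:
Step 1: thread A executes A1 (x = x * -1). Shared: x=-3. PCs: A@1 B@0
Step 2: thread B executes B1 (x = x - 2). Shared: x=-5. PCs: A@1 B@1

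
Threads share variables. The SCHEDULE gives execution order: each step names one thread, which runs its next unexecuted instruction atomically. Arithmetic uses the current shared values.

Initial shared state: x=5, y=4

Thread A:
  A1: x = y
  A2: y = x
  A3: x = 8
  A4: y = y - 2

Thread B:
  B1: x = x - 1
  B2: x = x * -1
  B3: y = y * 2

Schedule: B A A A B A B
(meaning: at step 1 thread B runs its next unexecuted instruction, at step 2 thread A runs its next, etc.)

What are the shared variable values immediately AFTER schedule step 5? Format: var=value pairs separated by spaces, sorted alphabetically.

Answer: x=-8 y=4

Derivation:
Step 1: thread B executes B1 (x = x - 1). Shared: x=4 y=4. PCs: A@0 B@1
Step 2: thread A executes A1 (x = y). Shared: x=4 y=4. PCs: A@1 B@1
Step 3: thread A executes A2 (y = x). Shared: x=4 y=4. PCs: A@2 B@1
Step 4: thread A executes A3 (x = 8). Shared: x=8 y=4. PCs: A@3 B@1
Step 5: thread B executes B2 (x = x * -1). Shared: x=-8 y=4. PCs: A@3 B@2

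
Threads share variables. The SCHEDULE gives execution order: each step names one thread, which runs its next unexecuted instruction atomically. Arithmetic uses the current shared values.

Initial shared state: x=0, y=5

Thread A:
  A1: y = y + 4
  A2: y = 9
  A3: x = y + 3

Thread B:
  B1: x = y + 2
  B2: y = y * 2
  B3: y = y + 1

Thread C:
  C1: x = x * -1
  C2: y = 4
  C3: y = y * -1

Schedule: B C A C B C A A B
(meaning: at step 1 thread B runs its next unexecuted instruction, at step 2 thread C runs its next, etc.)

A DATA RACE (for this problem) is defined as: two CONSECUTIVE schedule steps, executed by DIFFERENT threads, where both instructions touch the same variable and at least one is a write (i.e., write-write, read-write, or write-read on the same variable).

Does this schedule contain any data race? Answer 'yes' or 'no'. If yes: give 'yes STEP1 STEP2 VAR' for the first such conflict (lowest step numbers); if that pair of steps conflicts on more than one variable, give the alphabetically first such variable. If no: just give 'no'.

Steps 1,2: B(x = y + 2) vs C(x = x * -1). RACE on x (W-W).
Steps 2,3: C(r=x,w=x) vs A(r=y,w=y). No conflict.
Steps 3,4: A(y = y + 4) vs C(y = 4). RACE on y (W-W).
Steps 4,5: C(y = 4) vs B(y = y * 2). RACE on y (W-W).
Steps 5,6: B(y = y * 2) vs C(y = y * -1). RACE on y (W-W).
Steps 6,7: C(y = y * -1) vs A(y = 9). RACE on y (W-W).
Steps 7,8: same thread (A). No race.
Steps 8,9: A(x = y + 3) vs B(y = y + 1). RACE on y (R-W).
First conflict at steps 1,2.

Answer: yes 1 2 x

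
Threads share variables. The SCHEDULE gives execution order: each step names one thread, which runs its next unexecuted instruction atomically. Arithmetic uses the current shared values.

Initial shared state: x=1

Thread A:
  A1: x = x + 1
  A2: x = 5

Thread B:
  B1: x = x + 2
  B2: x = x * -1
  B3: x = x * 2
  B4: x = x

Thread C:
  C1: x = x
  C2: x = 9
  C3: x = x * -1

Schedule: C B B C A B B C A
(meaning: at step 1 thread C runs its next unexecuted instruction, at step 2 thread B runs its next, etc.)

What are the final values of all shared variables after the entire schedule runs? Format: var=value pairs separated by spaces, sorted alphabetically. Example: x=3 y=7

Step 1: thread C executes C1 (x = x). Shared: x=1. PCs: A@0 B@0 C@1
Step 2: thread B executes B1 (x = x + 2). Shared: x=3. PCs: A@0 B@1 C@1
Step 3: thread B executes B2 (x = x * -1). Shared: x=-3. PCs: A@0 B@2 C@1
Step 4: thread C executes C2 (x = 9). Shared: x=9. PCs: A@0 B@2 C@2
Step 5: thread A executes A1 (x = x + 1). Shared: x=10. PCs: A@1 B@2 C@2
Step 6: thread B executes B3 (x = x * 2). Shared: x=20. PCs: A@1 B@3 C@2
Step 7: thread B executes B4 (x = x). Shared: x=20. PCs: A@1 B@4 C@2
Step 8: thread C executes C3 (x = x * -1). Shared: x=-20. PCs: A@1 B@4 C@3
Step 9: thread A executes A2 (x = 5). Shared: x=5. PCs: A@2 B@4 C@3

Answer: x=5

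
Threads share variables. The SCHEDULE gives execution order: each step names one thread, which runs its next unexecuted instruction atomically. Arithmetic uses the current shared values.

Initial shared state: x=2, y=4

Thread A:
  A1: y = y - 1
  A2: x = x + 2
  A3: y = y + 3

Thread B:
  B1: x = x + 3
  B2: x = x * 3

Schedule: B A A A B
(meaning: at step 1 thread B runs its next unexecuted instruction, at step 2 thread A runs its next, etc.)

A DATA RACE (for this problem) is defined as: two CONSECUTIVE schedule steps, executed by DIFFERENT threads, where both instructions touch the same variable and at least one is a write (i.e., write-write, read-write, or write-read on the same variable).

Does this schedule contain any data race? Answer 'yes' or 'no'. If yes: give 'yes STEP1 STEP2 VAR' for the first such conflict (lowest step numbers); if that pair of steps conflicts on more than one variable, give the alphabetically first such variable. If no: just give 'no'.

Steps 1,2: B(r=x,w=x) vs A(r=y,w=y). No conflict.
Steps 2,3: same thread (A). No race.
Steps 3,4: same thread (A). No race.
Steps 4,5: A(r=y,w=y) vs B(r=x,w=x). No conflict.

Answer: no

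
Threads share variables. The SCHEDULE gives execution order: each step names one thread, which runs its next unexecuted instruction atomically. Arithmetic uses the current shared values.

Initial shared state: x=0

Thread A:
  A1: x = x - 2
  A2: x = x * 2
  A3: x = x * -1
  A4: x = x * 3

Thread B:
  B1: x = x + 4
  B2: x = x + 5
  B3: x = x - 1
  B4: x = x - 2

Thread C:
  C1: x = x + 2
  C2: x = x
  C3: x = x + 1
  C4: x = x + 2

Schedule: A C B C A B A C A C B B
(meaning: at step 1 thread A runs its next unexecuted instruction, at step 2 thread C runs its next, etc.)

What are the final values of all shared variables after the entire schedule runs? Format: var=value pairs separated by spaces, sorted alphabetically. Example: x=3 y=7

Answer: x=-37

Derivation:
Step 1: thread A executes A1 (x = x - 2). Shared: x=-2. PCs: A@1 B@0 C@0
Step 2: thread C executes C1 (x = x + 2). Shared: x=0. PCs: A@1 B@0 C@1
Step 3: thread B executes B1 (x = x + 4). Shared: x=4. PCs: A@1 B@1 C@1
Step 4: thread C executes C2 (x = x). Shared: x=4. PCs: A@1 B@1 C@2
Step 5: thread A executes A2 (x = x * 2). Shared: x=8. PCs: A@2 B@1 C@2
Step 6: thread B executes B2 (x = x + 5). Shared: x=13. PCs: A@2 B@2 C@2
Step 7: thread A executes A3 (x = x * -1). Shared: x=-13. PCs: A@3 B@2 C@2
Step 8: thread C executes C3 (x = x + 1). Shared: x=-12. PCs: A@3 B@2 C@3
Step 9: thread A executes A4 (x = x * 3). Shared: x=-36. PCs: A@4 B@2 C@3
Step 10: thread C executes C4 (x = x + 2). Shared: x=-34. PCs: A@4 B@2 C@4
Step 11: thread B executes B3 (x = x - 1). Shared: x=-35. PCs: A@4 B@3 C@4
Step 12: thread B executes B4 (x = x - 2). Shared: x=-37. PCs: A@4 B@4 C@4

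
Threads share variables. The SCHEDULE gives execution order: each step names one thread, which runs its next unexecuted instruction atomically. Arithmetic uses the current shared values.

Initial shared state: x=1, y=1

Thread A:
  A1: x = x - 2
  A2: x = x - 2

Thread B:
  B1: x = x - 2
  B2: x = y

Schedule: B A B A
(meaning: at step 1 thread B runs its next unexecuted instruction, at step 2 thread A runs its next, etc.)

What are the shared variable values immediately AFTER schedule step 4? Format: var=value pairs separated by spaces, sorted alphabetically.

Step 1: thread B executes B1 (x = x - 2). Shared: x=-1 y=1. PCs: A@0 B@1
Step 2: thread A executes A1 (x = x - 2). Shared: x=-3 y=1. PCs: A@1 B@1
Step 3: thread B executes B2 (x = y). Shared: x=1 y=1. PCs: A@1 B@2
Step 4: thread A executes A2 (x = x - 2). Shared: x=-1 y=1. PCs: A@2 B@2

Answer: x=-1 y=1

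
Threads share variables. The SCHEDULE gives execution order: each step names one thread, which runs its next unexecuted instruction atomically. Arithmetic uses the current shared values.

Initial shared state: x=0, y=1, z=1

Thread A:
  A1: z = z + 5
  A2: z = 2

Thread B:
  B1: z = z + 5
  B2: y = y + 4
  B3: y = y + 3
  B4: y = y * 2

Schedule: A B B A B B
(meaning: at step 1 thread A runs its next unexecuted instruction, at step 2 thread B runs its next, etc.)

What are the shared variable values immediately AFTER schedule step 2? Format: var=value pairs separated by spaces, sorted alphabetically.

Answer: x=0 y=1 z=11

Derivation:
Step 1: thread A executes A1 (z = z + 5). Shared: x=0 y=1 z=6. PCs: A@1 B@0
Step 2: thread B executes B1 (z = z + 5). Shared: x=0 y=1 z=11. PCs: A@1 B@1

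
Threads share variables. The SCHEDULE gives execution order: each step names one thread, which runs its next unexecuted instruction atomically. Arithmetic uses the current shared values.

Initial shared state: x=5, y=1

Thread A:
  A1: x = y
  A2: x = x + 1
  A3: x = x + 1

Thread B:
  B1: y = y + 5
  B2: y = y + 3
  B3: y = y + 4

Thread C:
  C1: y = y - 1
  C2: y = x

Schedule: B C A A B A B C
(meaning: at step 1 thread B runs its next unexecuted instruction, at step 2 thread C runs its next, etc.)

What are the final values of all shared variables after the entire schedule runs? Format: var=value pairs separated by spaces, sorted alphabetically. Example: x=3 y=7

Step 1: thread B executes B1 (y = y + 5). Shared: x=5 y=6. PCs: A@0 B@1 C@0
Step 2: thread C executes C1 (y = y - 1). Shared: x=5 y=5. PCs: A@0 B@1 C@1
Step 3: thread A executes A1 (x = y). Shared: x=5 y=5. PCs: A@1 B@1 C@1
Step 4: thread A executes A2 (x = x + 1). Shared: x=6 y=5. PCs: A@2 B@1 C@1
Step 5: thread B executes B2 (y = y + 3). Shared: x=6 y=8. PCs: A@2 B@2 C@1
Step 6: thread A executes A3 (x = x + 1). Shared: x=7 y=8. PCs: A@3 B@2 C@1
Step 7: thread B executes B3 (y = y + 4). Shared: x=7 y=12. PCs: A@3 B@3 C@1
Step 8: thread C executes C2 (y = x). Shared: x=7 y=7. PCs: A@3 B@3 C@2

Answer: x=7 y=7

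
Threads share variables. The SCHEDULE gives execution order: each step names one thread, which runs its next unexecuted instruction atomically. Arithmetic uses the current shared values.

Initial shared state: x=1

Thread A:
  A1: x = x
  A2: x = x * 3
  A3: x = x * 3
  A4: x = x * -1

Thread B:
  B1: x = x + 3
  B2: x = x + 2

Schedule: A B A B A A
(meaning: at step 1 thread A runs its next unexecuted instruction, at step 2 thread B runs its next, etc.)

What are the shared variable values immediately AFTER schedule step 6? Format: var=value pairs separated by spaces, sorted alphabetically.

Step 1: thread A executes A1 (x = x). Shared: x=1. PCs: A@1 B@0
Step 2: thread B executes B1 (x = x + 3). Shared: x=4. PCs: A@1 B@1
Step 3: thread A executes A2 (x = x * 3). Shared: x=12. PCs: A@2 B@1
Step 4: thread B executes B2 (x = x + 2). Shared: x=14. PCs: A@2 B@2
Step 5: thread A executes A3 (x = x * 3). Shared: x=42. PCs: A@3 B@2
Step 6: thread A executes A4 (x = x * -1). Shared: x=-42. PCs: A@4 B@2

Answer: x=-42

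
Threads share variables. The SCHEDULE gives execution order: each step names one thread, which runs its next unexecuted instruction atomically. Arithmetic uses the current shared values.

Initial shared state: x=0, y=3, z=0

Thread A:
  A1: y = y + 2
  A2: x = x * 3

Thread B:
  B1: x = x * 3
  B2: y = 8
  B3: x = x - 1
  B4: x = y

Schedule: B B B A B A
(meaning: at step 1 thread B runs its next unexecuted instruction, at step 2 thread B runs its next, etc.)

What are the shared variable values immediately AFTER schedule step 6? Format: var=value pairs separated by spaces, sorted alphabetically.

Step 1: thread B executes B1 (x = x * 3). Shared: x=0 y=3 z=0. PCs: A@0 B@1
Step 2: thread B executes B2 (y = 8). Shared: x=0 y=8 z=0. PCs: A@0 B@2
Step 3: thread B executes B3 (x = x - 1). Shared: x=-1 y=8 z=0. PCs: A@0 B@3
Step 4: thread A executes A1 (y = y + 2). Shared: x=-1 y=10 z=0. PCs: A@1 B@3
Step 5: thread B executes B4 (x = y). Shared: x=10 y=10 z=0. PCs: A@1 B@4
Step 6: thread A executes A2 (x = x * 3). Shared: x=30 y=10 z=0. PCs: A@2 B@4

Answer: x=30 y=10 z=0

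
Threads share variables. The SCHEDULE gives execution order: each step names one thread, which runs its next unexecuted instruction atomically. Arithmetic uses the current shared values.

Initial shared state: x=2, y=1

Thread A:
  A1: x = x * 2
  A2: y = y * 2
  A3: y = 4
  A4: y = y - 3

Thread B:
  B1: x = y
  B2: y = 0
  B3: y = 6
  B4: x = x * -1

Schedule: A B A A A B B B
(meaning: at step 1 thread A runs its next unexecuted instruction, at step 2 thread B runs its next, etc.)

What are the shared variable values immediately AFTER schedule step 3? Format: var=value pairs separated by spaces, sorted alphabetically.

Answer: x=1 y=2

Derivation:
Step 1: thread A executes A1 (x = x * 2). Shared: x=4 y=1. PCs: A@1 B@0
Step 2: thread B executes B1 (x = y). Shared: x=1 y=1. PCs: A@1 B@1
Step 3: thread A executes A2 (y = y * 2). Shared: x=1 y=2. PCs: A@2 B@1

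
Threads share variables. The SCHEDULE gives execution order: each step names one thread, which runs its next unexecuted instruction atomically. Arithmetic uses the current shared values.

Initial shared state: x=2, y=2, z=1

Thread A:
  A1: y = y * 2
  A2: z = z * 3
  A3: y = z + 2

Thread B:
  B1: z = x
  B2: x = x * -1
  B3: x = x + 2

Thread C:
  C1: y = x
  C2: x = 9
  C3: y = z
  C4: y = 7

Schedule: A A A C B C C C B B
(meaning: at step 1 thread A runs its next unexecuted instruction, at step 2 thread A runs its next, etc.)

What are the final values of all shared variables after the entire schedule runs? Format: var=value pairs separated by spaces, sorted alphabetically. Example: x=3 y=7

Answer: x=-7 y=7 z=2

Derivation:
Step 1: thread A executes A1 (y = y * 2). Shared: x=2 y=4 z=1. PCs: A@1 B@0 C@0
Step 2: thread A executes A2 (z = z * 3). Shared: x=2 y=4 z=3. PCs: A@2 B@0 C@0
Step 3: thread A executes A3 (y = z + 2). Shared: x=2 y=5 z=3. PCs: A@3 B@0 C@0
Step 4: thread C executes C1 (y = x). Shared: x=2 y=2 z=3. PCs: A@3 B@0 C@1
Step 5: thread B executes B1 (z = x). Shared: x=2 y=2 z=2. PCs: A@3 B@1 C@1
Step 6: thread C executes C2 (x = 9). Shared: x=9 y=2 z=2. PCs: A@3 B@1 C@2
Step 7: thread C executes C3 (y = z). Shared: x=9 y=2 z=2. PCs: A@3 B@1 C@3
Step 8: thread C executes C4 (y = 7). Shared: x=9 y=7 z=2. PCs: A@3 B@1 C@4
Step 9: thread B executes B2 (x = x * -1). Shared: x=-9 y=7 z=2. PCs: A@3 B@2 C@4
Step 10: thread B executes B3 (x = x + 2). Shared: x=-7 y=7 z=2. PCs: A@3 B@3 C@4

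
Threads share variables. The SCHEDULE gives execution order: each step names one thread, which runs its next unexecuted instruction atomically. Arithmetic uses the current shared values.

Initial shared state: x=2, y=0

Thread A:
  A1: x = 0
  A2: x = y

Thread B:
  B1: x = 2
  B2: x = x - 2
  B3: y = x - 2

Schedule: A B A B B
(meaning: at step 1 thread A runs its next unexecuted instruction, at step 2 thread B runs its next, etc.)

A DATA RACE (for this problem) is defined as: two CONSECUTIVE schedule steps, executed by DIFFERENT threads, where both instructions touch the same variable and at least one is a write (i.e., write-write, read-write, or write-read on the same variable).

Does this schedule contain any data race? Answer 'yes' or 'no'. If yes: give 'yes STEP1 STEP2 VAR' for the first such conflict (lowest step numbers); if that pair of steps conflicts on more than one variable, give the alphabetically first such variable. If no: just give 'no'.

Steps 1,2: A(x = 0) vs B(x = 2). RACE on x (W-W).
Steps 2,3: B(x = 2) vs A(x = y). RACE on x (W-W).
Steps 3,4: A(x = y) vs B(x = x - 2). RACE on x (W-W).
Steps 4,5: same thread (B). No race.
First conflict at steps 1,2.

Answer: yes 1 2 x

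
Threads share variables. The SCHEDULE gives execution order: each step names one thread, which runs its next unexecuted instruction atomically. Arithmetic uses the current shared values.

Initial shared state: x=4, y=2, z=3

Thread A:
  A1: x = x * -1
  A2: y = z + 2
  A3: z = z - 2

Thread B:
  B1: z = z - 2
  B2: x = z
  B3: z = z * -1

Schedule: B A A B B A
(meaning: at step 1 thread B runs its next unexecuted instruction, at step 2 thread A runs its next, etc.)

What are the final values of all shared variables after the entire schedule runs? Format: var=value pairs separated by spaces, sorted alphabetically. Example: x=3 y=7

Step 1: thread B executes B1 (z = z - 2). Shared: x=4 y=2 z=1. PCs: A@0 B@1
Step 2: thread A executes A1 (x = x * -1). Shared: x=-4 y=2 z=1. PCs: A@1 B@1
Step 3: thread A executes A2 (y = z + 2). Shared: x=-4 y=3 z=1. PCs: A@2 B@1
Step 4: thread B executes B2 (x = z). Shared: x=1 y=3 z=1. PCs: A@2 B@2
Step 5: thread B executes B3 (z = z * -1). Shared: x=1 y=3 z=-1. PCs: A@2 B@3
Step 6: thread A executes A3 (z = z - 2). Shared: x=1 y=3 z=-3. PCs: A@3 B@3

Answer: x=1 y=3 z=-3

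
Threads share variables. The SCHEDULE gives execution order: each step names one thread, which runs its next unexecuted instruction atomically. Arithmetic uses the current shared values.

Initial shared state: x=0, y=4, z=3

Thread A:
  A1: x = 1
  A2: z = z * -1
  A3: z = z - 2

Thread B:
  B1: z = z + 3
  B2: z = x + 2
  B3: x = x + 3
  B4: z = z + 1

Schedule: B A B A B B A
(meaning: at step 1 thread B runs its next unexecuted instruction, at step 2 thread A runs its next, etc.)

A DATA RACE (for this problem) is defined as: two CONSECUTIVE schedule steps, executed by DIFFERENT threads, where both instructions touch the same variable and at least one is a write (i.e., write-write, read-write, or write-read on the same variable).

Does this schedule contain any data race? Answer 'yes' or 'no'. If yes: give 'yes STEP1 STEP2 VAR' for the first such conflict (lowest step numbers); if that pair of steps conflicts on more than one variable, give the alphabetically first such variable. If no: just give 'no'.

Steps 1,2: B(r=z,w=z) vs A(r=-,w=x). No conflict.
Steps 2,3: A(x = 1) vs B(z = x + 2). RACE on x (W-R).
Steps 3,4: B(z = x + 2) vs A(z = z * -1). RACE on z (W-W).
Steps 4,5: A(r=z,w=z) vs B(r=x,w=x). No conflict.
Steps 5,6: same thread (B). No race.
Steps 6,7: B(z = z + 1) vs A(z = z - 2). RACE on z (W-W).
First conflict at steps 2,3.

Answer: yes 2 3 x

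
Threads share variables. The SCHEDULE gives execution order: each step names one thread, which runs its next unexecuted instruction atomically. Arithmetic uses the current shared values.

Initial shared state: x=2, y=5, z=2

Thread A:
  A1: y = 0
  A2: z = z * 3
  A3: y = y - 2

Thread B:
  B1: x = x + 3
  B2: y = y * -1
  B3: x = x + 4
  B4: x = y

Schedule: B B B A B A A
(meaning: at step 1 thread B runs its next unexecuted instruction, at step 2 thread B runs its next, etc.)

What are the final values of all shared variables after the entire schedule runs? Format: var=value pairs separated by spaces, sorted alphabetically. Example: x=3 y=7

Step 1: thread B executes B1 (x = x + 3). Shared: x=5 y=5 z=2. PCs: A@0 B@1
Step 2: thread B executes B2 (y = y * -1). Shared: x=5 y=-5 z=2. PCs: A@0 B@2
Step 3: thread B executes B3 (x = x + 4). Shared: x=9 y=-5 z=2. PCs: A@0 B@3
Step 4: thread A executes A1 (y = 0). Shared: x=9 y=0 z=2. PCs: A@1 B@3
Step 5: thread B executes B4 (x = y). Shared: x=0 y=0 z=2. PCs: A@1 B@4
Step 6: thread A executes A2 (z = z * 3). Shared: x=0 y=0 z=6. PCs: A@2 B@4
Step 7: thread A executes A3 (y = y - 2). Shared: x=0 y=-2 z=6. PCs: A@3 B@4

Answer: x=0 y=-2 z=6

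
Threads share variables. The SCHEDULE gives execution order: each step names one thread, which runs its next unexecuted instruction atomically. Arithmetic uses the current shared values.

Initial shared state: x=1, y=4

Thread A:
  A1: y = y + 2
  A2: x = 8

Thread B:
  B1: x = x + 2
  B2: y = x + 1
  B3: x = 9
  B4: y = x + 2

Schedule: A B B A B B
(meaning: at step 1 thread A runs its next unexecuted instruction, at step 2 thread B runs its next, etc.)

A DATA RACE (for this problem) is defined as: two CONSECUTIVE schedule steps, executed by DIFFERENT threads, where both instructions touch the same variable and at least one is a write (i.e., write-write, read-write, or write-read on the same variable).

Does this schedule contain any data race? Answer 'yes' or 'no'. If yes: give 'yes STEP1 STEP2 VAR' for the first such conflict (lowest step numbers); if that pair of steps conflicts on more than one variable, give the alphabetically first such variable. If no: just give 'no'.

Steps 1,2: A(r=y,w=y) vs B(r=x,w=x). No conflict.
Steps 2,3: same thread (B). No race.
Steps 3,4: B(y = x + 1) vs A(x = 8). RACE on x (R-W).
Steps 4,5: A(x = 8) vs B(x = 9). RACE on x (W-W).
Steps 5,6: same thread (B). No race.
First conflict at steps 3,4.

Answer: yes 3 4 x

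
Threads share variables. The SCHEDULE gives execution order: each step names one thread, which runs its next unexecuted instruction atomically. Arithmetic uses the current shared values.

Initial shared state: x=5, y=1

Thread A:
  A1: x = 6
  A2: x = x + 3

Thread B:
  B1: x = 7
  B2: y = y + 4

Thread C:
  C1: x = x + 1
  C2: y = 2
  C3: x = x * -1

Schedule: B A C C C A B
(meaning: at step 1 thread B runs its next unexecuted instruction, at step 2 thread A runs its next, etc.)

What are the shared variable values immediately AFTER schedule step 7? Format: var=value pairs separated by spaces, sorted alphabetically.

Step 1: thread B executes B1 (x = 7). Shared: x=7 y=1. PCs: A@0 B@1 C@0
Step 2: thread A executes A1 (x = 6). Shared: x=6 y=1. PCs: A@1 B@1 C@0
Step 3: thread C executes C1 (x = x + 1). Shared: x=7 y=1. PCs: A@1 B@1 C@1
Step 4: thread C executes C2 (y = 2). Shared: x=7 y=2. PCs: A@1 B@1 C@2
Step 5: thread C executes C3 (x = x * -1). Shared: x=-7 y=2. PCs: A@1 B@1 C@3
Step 6: thread A executes A2 (x = x + 3). Shared: x=-4 y=2. PCs: A@2 B@1 C@3
Step 7: thread B executes B2 (y = y + 4). Shared: x=-4 y=6. PCs: A@2 B@2 C@3

Answer: x=-4 y=6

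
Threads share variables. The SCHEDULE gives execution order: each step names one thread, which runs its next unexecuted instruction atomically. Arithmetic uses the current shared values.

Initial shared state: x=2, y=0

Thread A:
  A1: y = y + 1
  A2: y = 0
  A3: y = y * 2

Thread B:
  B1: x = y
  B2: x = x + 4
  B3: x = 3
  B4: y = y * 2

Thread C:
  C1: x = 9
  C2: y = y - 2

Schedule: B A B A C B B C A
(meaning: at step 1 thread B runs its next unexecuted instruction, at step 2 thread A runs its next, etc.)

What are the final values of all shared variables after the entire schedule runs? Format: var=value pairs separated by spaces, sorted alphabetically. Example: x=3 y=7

Answer: x=3 y=-4

Derivation:
Step 1: thread B executes B1 (x = y). Shared: x=0 y=0. PCs: A@0 B@1 C@0
Step 2: thread A executes A1 (y = y + 1). Shared: x=0 y=1. PCs: A@1 B@1 C@0
Step 3: thread B executes B2 (x = x + 4). Shared: x=4 y=1. PCs: A@1 B@2 C@0
Step 4: thread A executes A2 (y = 0). Shared: x=4 y=0. PCs: A@2 B@2 C@0
Step 5: thread C executes C1 (x = 9). Shared: x=9 y=0. PCs: A@2 B@2 C@1
Step 6: thread B executes B3 (x = 3). Shared: x=3 y=0. PCs: A@2 B@3 C@1
Step 7: thread B executes B4 (y = y * 2). Shared: x=3 y=0. PCs: A@2 B@4 C@1
Step 8: thread C executes C2 (y = y - 2). Shared: x=3 y=-2. PCs: A@2 B@4 C@2
Step 9: thread A executes A3 (y = y * 2). Shared: x=3 y=-4. PCs: A@3 B@4 C@2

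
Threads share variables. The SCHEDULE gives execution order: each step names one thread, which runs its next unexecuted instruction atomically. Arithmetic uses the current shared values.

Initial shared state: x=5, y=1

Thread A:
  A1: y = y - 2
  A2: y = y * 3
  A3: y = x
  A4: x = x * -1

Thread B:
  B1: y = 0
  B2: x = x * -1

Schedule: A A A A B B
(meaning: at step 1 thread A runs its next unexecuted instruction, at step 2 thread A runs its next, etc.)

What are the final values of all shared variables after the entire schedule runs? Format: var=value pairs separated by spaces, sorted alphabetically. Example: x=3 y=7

Step 1: thread A executes A1 (y = y - 2). Shared: x=5 y=-1. PCs: A@1 B@0
Step 2: thread A executes A2 (y = y * 3). Shared: x=5 y=-3. PCs: A@2 B@0
Step 3: thread A executes A3 (y = x). Shared: x=5 y=5. PCs: A@3 B@0
Step 4: thread A executes A4 (x = x * -1). Shared: x=-5 y=5. PCs: A@4 B@0
Step 5: thread B executes B1 (y = 0). Shared: x=-5 y=0. PCs: A@4 B@1
Step 6: thread B executes B2 (x = x * -1). Shared: x=5 y=0. PCs: A@4 B@2

Answer: x=5 y=0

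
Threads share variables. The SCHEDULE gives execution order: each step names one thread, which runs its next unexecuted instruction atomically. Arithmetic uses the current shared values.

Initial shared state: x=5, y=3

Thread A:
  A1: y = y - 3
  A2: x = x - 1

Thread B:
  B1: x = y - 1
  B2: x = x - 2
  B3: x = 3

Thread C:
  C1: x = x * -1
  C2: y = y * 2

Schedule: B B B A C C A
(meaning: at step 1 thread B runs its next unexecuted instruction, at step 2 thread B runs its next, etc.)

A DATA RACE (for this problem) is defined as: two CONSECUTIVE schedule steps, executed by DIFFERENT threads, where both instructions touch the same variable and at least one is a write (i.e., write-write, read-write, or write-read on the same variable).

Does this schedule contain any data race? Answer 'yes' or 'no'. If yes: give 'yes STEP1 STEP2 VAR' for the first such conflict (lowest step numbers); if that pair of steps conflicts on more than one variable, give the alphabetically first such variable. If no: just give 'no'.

Answer: no

Derivation:
Steps 1,2: same thread (B). No race.
Steps 2,3: same thread (B). No race.
Steps 3,4: B(r=-,w=x) vs A(r=y,w=y). No conflict.
Steps 4,5: A(r=y,w=y) vs C(r=x,w=x). No conflict.
Steps 5,6: same thread (C). No race.
Steps 6,7: C(r=y,w=y) vs A(r=x,w=x). No conflict.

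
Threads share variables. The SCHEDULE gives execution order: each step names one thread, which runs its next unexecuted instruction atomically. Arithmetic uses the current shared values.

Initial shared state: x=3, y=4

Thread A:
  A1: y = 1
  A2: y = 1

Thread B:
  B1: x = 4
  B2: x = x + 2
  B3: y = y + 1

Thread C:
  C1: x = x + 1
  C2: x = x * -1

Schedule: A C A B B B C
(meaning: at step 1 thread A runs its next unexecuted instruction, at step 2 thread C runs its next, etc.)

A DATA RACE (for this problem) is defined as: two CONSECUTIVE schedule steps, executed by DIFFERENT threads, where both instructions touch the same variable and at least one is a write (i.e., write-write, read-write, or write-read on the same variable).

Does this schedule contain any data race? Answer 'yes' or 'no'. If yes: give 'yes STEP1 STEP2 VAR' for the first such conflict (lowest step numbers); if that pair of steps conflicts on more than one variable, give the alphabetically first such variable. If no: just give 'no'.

Answer: no

Derivation:
Steps 1,2: A(r=-,w=y) vs C(r=x,w=x). No conflict.
Steps 2,3: C(r=x,w=x) vs A(r=-,w=y). No conflict.
Steps 3,4: A(r=-,w=y) vs B(r=-,w=x). No conflict.
Steps 4,5: same thread (B). No race.
Steps 5,6: same thread (B). No race.
Steps 6,7: B(r=y,w=y) vs C(r=x,w=x). No conflict.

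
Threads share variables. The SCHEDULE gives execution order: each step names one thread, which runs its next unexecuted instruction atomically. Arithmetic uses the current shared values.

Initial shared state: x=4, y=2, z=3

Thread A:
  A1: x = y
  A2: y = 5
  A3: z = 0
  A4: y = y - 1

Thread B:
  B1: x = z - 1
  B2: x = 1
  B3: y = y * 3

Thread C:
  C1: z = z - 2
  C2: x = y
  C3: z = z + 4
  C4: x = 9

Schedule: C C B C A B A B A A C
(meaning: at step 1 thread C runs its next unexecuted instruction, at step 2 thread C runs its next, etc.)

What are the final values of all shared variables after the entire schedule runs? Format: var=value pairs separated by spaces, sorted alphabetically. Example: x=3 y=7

Step 1: thread C executes C1 (z = z - 2). Shared: x=4 y=2 z=1. PCs: A@0 B@0 C@1
Step 2: thread C executes C2 (x = y). Shared: x=2 y=2 z=1. PCs: A@0 B@0 C@2
Step 3: thread B executes B1 (x = z - 1). Shared: x=0 y=2 z=1. PCs: A@0 B@1 C@2
Step 4: thread C executes C3 (z = z + 4). Shared: x=0 y=2 z=5. PCs: A@0 B@1 C@3
Step 5: thread A executes A1 (x = y). Shared: x=2 y=2 z=5. PCs: A@1 B@1 C@3
Step 6: thread B executes B2 (x = 1). Shared: x=1 y=2 z=5. PCs: A@1 B@2 C@3
Step 7: thread A executes A2 (y = 5). Shared: x=1 y=5 z=5. PCs: A@2 B@2 C@3
Step 8: thread B executes B3 (y = y * 3). Shared: x=1 y=15 z=5. PCs: A@2 B@3 C@3
Step 9: thread A executes A3 (z = 0). Shared: x=1 y=15 z=0. PCs: A@3 B@3 C@3
Step 10: thread A executes A4 (y = y - 1). Shared: x=1 y=14 z=0. PCs: A@4 B@3 C@3
Step 11: thread C executes C4 (x = 9). Shared: x=9 y=14 z=0. PCs: A@4 B@3 C@4

Answer: x=9 y=14 z=0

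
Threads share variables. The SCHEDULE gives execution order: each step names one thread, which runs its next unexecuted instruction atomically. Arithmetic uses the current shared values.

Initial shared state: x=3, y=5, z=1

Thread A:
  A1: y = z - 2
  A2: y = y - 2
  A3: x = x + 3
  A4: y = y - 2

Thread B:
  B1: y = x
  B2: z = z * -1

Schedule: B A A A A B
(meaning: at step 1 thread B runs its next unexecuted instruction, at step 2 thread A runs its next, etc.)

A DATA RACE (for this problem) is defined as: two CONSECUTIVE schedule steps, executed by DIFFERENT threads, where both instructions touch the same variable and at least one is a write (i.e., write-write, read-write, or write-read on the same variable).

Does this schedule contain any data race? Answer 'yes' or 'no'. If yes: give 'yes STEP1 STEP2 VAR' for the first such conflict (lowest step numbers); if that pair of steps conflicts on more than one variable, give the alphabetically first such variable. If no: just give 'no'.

Steps 1,2: B(y = x) vs A(y = z - 2). RACE on y (W-W).
Steps 2,3: same thread (A). No race.
Steps 3,4: same thread (A). No race.
Steps 4,5: same thread (A). No race.
Steps 5,6: A(r=y,w=y) vs B(r=z,w=z). No conflict.
First conflict at steps 1,2.

Answer: yes 1 2 y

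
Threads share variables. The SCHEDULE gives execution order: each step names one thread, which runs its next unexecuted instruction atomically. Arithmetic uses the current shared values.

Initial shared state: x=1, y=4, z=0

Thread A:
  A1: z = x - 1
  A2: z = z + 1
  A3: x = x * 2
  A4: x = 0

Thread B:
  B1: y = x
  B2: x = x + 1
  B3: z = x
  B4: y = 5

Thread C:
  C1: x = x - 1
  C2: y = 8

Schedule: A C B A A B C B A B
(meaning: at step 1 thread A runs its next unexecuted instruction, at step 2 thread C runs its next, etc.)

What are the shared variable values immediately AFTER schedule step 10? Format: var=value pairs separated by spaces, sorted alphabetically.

Step 1: thread A executes A1 (z = x - 1). Shared: x=1 y=4 z=0. PCs: A@1 B@0 C@0
Step 2: thread C executes C1 (x = x - 1). Shared: x=0 y=4 z=0. PCs: A@1 B@0 C@1
Step 3: thread B executes B1 (y = x). Shared: x=0 y=0 z=0. PCs: A@1 B@1 C@1
Step 4: thread A executes A2 (z = z + 1). Shared: x=0 y=0 z=1. PCs: A@2 B@1 C@1
Step 5: thread A executes A3 (x = x * 2). Shared: x=0 y=0 z=1. PCs: A@3 B@1 C@1
Step 6: thread B executes B2 (x = x + 1). Shared: x=1 y=0 z=1. PCs: A@3 B@2 C@1
Step 7: thread C executes C2 (y = 8). Shared: x=1 y=8 z=1. PCs: A@3 B@2 C@2
Step 8: thread B executes B3 (z = x). Shared: x=1 y=8 z=1. PCs: A@3 B@3 C@2
Step 9: thread A executes A4 (x = 0). Shared: x=0 y=8 z=1. PCs: A@4 B@3 C@2
Step 10: thread B executes B4 (y = 5). Shared: x=0 y=5 z=1. PCs: A@4 B@4 C@2

Answer: x=0 y=5 z=1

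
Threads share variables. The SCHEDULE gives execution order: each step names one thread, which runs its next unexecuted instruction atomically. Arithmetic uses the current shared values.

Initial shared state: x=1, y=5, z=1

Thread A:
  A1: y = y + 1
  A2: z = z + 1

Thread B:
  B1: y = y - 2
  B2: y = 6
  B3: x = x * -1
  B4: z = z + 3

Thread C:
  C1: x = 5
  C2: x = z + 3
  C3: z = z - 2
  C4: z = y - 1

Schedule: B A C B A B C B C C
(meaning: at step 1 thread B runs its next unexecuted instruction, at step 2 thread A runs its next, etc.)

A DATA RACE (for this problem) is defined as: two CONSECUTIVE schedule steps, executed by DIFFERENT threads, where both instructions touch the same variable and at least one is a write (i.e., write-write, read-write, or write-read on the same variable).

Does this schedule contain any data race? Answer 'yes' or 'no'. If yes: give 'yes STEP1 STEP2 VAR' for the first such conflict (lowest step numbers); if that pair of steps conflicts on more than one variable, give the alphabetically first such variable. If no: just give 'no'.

Answer: yes 1 2 y

Derivation:
Steps 1,2: B(y = y - 2) vs A(y = y + 1). RACE on y (W-W).
Steps 2,3: A(r=y,w=y) vs C(r=-,w=x). No conflict.
Steps 3,4: C(r=-,w=x) vs B(r=-,w=y). No conflict.
Steps 4,5: B(r=-,w=y) vs A(r=z,w=z). No conflict.
Steps 5,6: A(r=z,w=z) vs B(r=x,w=x). No conflict.
Steps 6,7: B(x = x * -1) vs C(x = z + 3). RACE on x (W-W).
Steps 7,8: C(x = z + 3) vs B(z = z + 3). RACE on z (R-W).
Steps 8,9: B(z = z + 3) vs C(z = z - 2). RACE on z (W-W).
Steps 9,10: same thread (C). No race.
First conflict at steps 1,2.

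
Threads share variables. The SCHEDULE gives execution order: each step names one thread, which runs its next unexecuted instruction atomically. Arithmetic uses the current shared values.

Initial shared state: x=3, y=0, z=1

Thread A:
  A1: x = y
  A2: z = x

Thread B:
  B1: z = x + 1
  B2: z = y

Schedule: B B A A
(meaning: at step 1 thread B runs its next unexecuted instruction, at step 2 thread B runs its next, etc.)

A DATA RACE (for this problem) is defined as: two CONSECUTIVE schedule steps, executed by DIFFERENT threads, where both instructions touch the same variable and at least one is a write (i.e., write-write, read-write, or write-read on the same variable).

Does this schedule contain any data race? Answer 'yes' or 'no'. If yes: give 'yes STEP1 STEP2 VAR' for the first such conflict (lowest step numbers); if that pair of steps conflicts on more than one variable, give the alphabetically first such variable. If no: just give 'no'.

Answer: no

Derivation:
Steps 1,2: same thread (B). No race.
Steps 2,3: B(r=y,w=z) vs A(r=y,w=x). No conflict.
Steps 3,4: same thread (A). No race.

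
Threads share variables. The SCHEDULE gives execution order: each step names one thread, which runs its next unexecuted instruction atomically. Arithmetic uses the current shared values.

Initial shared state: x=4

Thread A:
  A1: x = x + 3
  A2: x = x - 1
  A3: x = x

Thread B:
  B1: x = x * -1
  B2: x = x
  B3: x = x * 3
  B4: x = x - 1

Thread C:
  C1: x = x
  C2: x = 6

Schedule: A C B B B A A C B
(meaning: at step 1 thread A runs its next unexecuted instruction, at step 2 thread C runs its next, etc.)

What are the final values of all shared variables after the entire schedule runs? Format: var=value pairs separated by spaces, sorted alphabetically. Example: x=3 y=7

Answer: x=5

Derivation:
Step 1: thread A executes A1 (x = x + 3). Shared: x=7. PCs: A@1 B@0 C@0
Step 2: thread C executes C1 (x = x). Shared: x=7. PCs: A@1 B@0 C@1
Step 3: thread B executes B1 (x = x * -1). Shared: x=-7. PCs: A@1 B@1 C@1
Step 4: thread B executes B2 (x = x). Shared: x=-7. PCs: A@1 B@2 C@1
Step 5: thread B executes B3 (x = x * 3). Shared: x=-21. PCs: A@1 B@3 C@1
Step 6: thread A executes A2 (x = x - 1). Shared: x=-22. PCs: A@2 B@3 C@1
Step 7: thread A executes A3 (x = x). Shared: x=-22. PCs: A@3 B@3 C@1
Step 8: thread C executes C2 (x = 6). Shared: x=6. PCs: A@3 B@3 C@2
Step 9: thread B executes B4 (x = x - 1). Shared: x=5. PCs: A@3 B@4 C@2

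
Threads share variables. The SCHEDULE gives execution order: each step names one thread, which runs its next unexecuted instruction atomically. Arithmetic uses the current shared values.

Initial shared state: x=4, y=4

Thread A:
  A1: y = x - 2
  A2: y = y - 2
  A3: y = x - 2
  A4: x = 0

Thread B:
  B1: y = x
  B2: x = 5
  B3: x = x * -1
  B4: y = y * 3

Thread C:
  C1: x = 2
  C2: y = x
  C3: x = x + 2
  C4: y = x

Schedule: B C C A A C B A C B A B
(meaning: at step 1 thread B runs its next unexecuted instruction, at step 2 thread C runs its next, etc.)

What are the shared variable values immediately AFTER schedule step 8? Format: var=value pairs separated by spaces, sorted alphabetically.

Step 1: thread B executes B1 (y = x). Shared: x=4 y=4. PCs: A@0 B@1 C@0
Step 2: thread C executes C1 (x = 2). Shared: x=2 y=4. PCs: A@0 B@1 C@1
Step 3: thread C executes C2 (y = x). Shared: x=2 y=2. PCs: A@0 B@1 C@2
Step 4: thread A executes A1 (y = x - 2). Shared: x=2 y=0. PCs: A@1 B@1 C@2
Step 5: thread A executes A2 (y = y - 2). Shared: x=2 y=-2. PCs: A@2 B@1 C@2
Step 6: thread C executes C3 (x = x + 2). Shared: x=4 y=-2. PCs: A@2 B@1 C@3
Step 7: thread B executes B2 (x = 5). Shared: x=5 y=-2. PCs: A@2 B@2 C@3
Step 8: thread A executes A3 (y = x - 2). Shared: x=5 y=3. PCs: A@3 B@2 C@3

Answer: x=5 y=3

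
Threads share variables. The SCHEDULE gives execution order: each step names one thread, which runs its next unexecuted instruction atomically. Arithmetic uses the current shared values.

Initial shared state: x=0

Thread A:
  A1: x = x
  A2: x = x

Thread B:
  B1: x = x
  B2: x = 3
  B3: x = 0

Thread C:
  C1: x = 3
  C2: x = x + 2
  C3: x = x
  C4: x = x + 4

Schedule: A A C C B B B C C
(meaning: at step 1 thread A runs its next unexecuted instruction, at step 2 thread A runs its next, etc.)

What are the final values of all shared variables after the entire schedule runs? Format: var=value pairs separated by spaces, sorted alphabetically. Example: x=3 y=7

Answer: x=4

Derivation:
Step 1: thread A executes A1 (x = x). Shared: x=0. PCs: A@1 B@0 C@0
Step 2: thread A executes A2 (x = x). Shared: x=0. PCs: A@2 B@0 C@0
Step 3: thread C executes C1 (x = 3). Shared: x=3. PCs: A@2 B@0 C@1
Step 4: thread C executes C2 (x = x + 2). Shared: x=5. PCs: A@2 B@0 C@2
Step 5: thread B executes B1 (x = x). Shared: x=5. PCs: A@2 B@1 C@2
Step 6: thread B executes B2 (x = 3). Shared: x=3. PCs: A@2 B@2 C@2
Step 7: thread B executes B3 (x = 0). Shared: x=0. PCs: A@2 B@3 C@2
Step 8: thread C executes C3 (x = x). Shared: x=0. PCs: A@2 B@3 C@3
Step 9: thread C executes C4 (x = x + 4). Shared: x=4. PCs: A@2 B@3 C@4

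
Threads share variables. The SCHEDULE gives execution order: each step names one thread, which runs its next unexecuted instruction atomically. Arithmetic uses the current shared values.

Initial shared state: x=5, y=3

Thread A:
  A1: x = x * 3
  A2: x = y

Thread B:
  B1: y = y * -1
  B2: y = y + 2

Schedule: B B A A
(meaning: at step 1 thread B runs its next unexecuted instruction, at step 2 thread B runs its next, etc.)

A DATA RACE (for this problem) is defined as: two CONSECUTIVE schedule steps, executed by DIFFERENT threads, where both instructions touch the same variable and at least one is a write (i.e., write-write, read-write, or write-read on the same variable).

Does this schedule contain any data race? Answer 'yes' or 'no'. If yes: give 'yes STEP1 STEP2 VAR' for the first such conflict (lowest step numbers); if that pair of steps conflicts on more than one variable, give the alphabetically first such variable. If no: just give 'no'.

Answer: no

Derivation:
Steps 1,2: same thread (B). No race.
Steps 2,3: B(r=y,w=y) vs A(r=x,w=x). No conflict.
Steps 3,4: same thread (A). No race.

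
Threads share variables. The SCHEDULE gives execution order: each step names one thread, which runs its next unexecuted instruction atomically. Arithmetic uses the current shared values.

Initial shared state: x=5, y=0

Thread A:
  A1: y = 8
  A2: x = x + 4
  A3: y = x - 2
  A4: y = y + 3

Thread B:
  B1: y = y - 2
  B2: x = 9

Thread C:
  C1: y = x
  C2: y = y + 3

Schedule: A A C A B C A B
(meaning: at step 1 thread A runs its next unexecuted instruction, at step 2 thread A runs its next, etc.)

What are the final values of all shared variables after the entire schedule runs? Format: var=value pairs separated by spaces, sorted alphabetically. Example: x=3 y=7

Step 1: thread A executes A1 (y = 8). Shared: x=5 y=8. PCs: A@1 B@0 C@0
Step 2: thread A executes A2 (x = x + 4). Shared: x=9 y=8. PCs: A@2 B@0 C@0
Step 3: thread C executes C1 (y = x). Shared: x=9 y=9. PCs: A@2 B@0 C@1
Step 4: thread A executes A3 (y = x - 2). Shared: x=9 y=7. PCs: A@3 B@0 C@1
Step 5: thread B executes B1 (y = y - 2). Shared: x=9 y=5. PCs: A@3 B@1 C@1
Step 6: thread C executes C2 (y = y + 3). Shared: x=9 y=8. PCs: A@3 B@1 C@2
Step 7: thread A executes A4 (y = y + 3). Shared: x=9 y=11. PCs: A@4 B@1 C@2
Step 8: thread B executes B2 (x = 9). Shared: x=9 y=11. PCs: A@4 B@2 C@2

Answer: x=9 y=11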